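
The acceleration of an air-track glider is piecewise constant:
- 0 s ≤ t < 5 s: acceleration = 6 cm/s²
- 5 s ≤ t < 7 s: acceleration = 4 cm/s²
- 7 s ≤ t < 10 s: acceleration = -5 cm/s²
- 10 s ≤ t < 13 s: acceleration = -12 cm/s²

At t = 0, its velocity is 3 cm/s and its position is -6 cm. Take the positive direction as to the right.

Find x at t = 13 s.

On each constant-a segment, Δv = aΔt and Δx = v₀Δt + ½aΔt²; chain segment to segment.
0–5 s: v starts 3 cm/s; Δx = 3·5 + ½·6·5² = 90 cm; v ends 33 cm/s.
5–7 s: v starts 33 cm/s; Δx = 33·2 + ½·4·2² = 74 cm; v ends 41 cm/s.
7–10 s: v starts 41 cm/s; Δx = 41·3 + ½·-5·3² = 100.5 cm; v ends 26 cm/s.
10–13 s: v starts 26 cm/s; Δx = 26·3 + ½·-12·3² = 24 cm; v ends -10 cm/s.
x(13) = -6 + Σ Δx = 282.5 cm.

282.5 cm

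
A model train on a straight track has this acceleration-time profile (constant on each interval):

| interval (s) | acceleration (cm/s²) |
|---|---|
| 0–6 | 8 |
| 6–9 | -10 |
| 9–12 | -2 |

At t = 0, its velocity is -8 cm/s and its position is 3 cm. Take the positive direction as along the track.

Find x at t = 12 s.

On each constant-a segment, Δv = aΔt and Δx = v₀Δt + ½aΔt²; chain segment to segment.
0–6 s: v starts -8 cm/s; Δx = -8·6 + ½·8·6² = 96 cm; v ends 40 cm/s.
6–9 s: v starts 40 cm/s; Δx = 40·3 + ½·-10·3² = 75 cm; v ends 10 cm/s.
9–12 s: v starts 10 cm/s; Δx = 10·3 + ½·-2·3² = 21 cm; v ends 4 cm/s.
x(12) = 3 + Σ Δx = 195 cm.

195 cm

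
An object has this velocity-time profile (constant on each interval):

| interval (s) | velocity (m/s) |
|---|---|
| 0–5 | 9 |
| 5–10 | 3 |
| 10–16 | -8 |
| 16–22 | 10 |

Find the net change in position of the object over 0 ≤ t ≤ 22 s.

72 m

Displacement is the signed area under the v-t curve.
0–5 s: 9 × 5 = 45 m
5–10 s: 3 × 5 = 15 m
10–16 s: -8 × 6 = -48 m
16–22 s: 10 × 6 = 60 m
Net displacement = 72 m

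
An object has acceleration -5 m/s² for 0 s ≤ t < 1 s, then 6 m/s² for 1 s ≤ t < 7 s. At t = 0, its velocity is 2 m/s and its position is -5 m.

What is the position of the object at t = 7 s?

On each constant-a segment, Δv = aΔt and Δx = v₀Δt + ½aΔt²; chain segment to segment.
0–1 s: v starts 2 m/s; Δx = 2·1 + ½·-5·1² = -0.5 m; v ends -3 m/s.
1–7 s: v starts -3 m/s; Δx = -3·6 + ½·6·6² = 90 m; v ends 33 m/s.
x(7) = -5 + Σ Δx = 84.5 m.

84.5 m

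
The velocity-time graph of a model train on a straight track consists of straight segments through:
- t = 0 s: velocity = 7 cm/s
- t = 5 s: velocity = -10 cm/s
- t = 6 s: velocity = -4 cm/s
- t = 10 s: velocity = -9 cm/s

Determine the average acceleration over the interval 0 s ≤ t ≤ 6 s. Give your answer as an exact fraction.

-11/6 cm/s²

Average acceleration = Δv/Δt = (-4 − 7)/(6 − 0) = -11/6 cm/s².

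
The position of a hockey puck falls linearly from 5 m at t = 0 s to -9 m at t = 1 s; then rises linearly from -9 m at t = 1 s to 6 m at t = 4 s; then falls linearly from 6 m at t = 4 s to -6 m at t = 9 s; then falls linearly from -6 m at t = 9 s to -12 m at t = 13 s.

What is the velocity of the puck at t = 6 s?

Velocity is the slope of the x-t graph on 4–9 s: (-6 − 6)/(9 − 4) = -2.4 m/s.

-2.4 m/s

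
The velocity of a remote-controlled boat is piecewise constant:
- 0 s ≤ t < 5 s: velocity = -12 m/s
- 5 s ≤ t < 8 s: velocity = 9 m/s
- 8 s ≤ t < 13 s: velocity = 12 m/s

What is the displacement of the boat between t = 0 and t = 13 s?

Displacement is the signed area under the v-t curve.
0–5 s: -12 × 5 = -60 m
5–8 s: 9 × 3 = 27 m
8–13 s: 12 × 5 = 60 m
Net displacement = 27 m

27 m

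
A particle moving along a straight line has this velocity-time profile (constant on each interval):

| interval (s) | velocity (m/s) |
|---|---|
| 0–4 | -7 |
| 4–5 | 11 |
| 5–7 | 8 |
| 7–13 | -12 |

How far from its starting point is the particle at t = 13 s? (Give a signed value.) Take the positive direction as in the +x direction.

-73 m

Net displacement equals the area under the velocity-time graph (areas below the axis count negative).
0–4 s: -7 × 4 = -28 m
4–5 s: 11 × 1 = 11 m
5–7 s: 8 × 2 = 16 m
7–13 s: -12 × 6 = -72 m
Net displacement = -73 m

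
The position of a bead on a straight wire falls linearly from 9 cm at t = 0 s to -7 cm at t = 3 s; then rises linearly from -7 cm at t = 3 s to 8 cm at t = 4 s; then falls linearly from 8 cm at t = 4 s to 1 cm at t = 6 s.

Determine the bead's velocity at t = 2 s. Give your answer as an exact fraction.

-16/3 cm/s

Velocity is the slope of the x-t graph on 0–3 s: (-7 − 9)/(3 − 0) = -16/3 cm/s.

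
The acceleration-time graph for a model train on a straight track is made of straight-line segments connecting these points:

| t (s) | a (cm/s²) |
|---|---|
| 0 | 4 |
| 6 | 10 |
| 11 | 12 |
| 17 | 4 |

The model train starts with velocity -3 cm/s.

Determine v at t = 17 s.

142 cm/s

Δv equals the area under the a-t graph; then v = v₀ + Δv.
0–6 s: ½(4 + 10)(6) = 42 cm/s
6–11 s: ½(10 + 12)(5) = 55 cm/s
11–17 s: ½(12 + 4)(6) = 48 cm/s
Δv = 145 cm/s, so v(17) = -3 + (145) = 142 cm/s.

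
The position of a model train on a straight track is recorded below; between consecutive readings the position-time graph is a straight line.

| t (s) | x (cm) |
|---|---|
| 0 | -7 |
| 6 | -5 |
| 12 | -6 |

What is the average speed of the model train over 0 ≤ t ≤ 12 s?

0.25 cm/s

Average speed = (total path length)/(elapsed time); on a piecewise-linear x-t graph the path length is Σ|Δx|.
0–6 s: |Δx| = |-5 − -7| = 2 cm
6–12 s: |Δx| = |-6 − -5| = 1 cm
Total path = 3 cm; average speed = 3/12 = 0.25 cm/s.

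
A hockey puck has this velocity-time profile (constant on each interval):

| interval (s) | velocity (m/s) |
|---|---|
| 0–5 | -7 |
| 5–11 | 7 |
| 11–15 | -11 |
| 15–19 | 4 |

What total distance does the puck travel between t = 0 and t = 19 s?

Total distance travelled is ∫|v| dt — sum the magnitudes of each area piece.
0–5 s: |-7| × 5 = 35 m
5–11 s: |7| × 6 = 42 m
11–15 s: |-11| × 4 = 44 m
15–19 s: |4| × 4 = 16 m
Total distance = 137 m

137 m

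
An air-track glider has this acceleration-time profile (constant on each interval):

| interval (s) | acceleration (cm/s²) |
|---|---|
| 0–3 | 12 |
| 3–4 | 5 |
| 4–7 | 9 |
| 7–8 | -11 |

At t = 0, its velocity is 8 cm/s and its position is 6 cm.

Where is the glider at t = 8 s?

388.5 cm

On each constant-a segment, Δv = aΔt and Δx = v₀Δt + ½aΔt²; chain segment to segment.
0–3 s: v starts 8 cm/s; Δx = 8·3 + ½·12·3² = 78 cm; v ends 44 cm/s.
3–4 s: v starts 44 cm/s; Δx = 44·1 + ½·5·1² = 46.5 cm; v ends 49 cm/s.
4–7 s: v starts 49 cm/s; Δx = 49·3 + ½·9·3² = 187.5 cm; v ends 76 cm/s.
7–8 s: v starts 76 cm/s; Δx = 76·1 + ½·-11·1² = 70.5 cm; v ends 65 cm/s.
x(8) = 6 + Σ Δx = 388.5 cm.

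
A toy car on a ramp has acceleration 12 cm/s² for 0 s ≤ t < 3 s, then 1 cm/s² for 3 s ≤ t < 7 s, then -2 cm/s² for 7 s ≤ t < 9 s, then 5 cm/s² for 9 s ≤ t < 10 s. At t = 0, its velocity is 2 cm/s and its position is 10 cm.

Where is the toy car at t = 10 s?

350.5 cm

On each constant-a segment, Δv = aΔt and Δx = v₀Δt + ½aΔt²; chain segment to segment.
0–3 s: v starts 2 cm/s; Δx = 2·3 + ½·12·3² = 60 cm; v ends 38 cm/s.
3–7 s: v starts 38 cm/s; Δx = 38·4 + ½·1·4² = 160 cm; v ends 42 cm/s.
7–9 s: v starts 42 cm/s; Δx = 42·2 + ½·-2·2² = 80 cm; v ends 38 cm/s.
9–10 s: v starts 38 cm/s; Δx = 38·1 + ½·5·1² = 40.5 cm; v ends 43 cm/s.
x(10) = 10 + Σ Δx = 350.5 cm.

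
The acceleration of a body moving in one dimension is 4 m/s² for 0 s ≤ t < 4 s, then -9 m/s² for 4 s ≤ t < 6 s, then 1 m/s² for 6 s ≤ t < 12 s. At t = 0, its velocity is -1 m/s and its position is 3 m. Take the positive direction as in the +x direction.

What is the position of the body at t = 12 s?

On each constant-a segment, Δv = aΔt and Δx = v₀Δt + ½aΔt²; chain segment to segment.
0–4 s: v starts -1 m/s; Δx = -1·4 + ½·4·4² = 28 m; v ends 15 m/s.
4–6 s: v starts 15 m/s; Δx = 15·2 + ½·-9·2² = 12 m; v ends -3 m/s.
6–12 s: v starts -3 m/s; Δx = -3·6 + ½·1·6² = 0 m; v ends 3 m/s.
x(12) = 3 + Σ Δx = 43 m.

43 m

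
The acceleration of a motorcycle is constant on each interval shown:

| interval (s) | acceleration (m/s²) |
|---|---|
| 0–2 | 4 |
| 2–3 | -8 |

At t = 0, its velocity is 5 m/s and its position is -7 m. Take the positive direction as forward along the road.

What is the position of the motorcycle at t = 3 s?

20 m

On each constant-a segment, Δv = aΔt and Δx = v₀Δt + ½aΔt²; chain segment to segment.
0–2 s: v starts 5 m/s; Δx = 5·2 + ½·4·2² = 18 m; v ends 13 m/s.
2–3 s: v starts 13 m/s; Δx = 13·1 + ½·-8·1² = 9 m; v ends 5 m/s.
x(3) = -7 + Σ Δx = 20 m.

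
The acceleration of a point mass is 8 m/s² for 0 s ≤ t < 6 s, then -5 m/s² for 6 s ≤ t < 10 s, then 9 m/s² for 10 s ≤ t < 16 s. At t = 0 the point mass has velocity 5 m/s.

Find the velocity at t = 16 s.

87 m/s

Δv equals the area under the a-t graph; then v = v₀ + Δv.
0–6 s: 8 × 6 = 48 m/s
6–10 s: -5 × 4 = -20 m/s
10–16 s: 9 × 6 = 54 m/s
Δv = 82 m/s, so v(16) = 5 + (82) = 87 m/s.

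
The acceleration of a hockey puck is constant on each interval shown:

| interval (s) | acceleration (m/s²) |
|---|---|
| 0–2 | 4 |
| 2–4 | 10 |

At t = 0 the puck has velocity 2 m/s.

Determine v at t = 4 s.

30 m/s

Δv equals the area under the a-t graph; then v = v₀ + Δv.
0–2 s: 4 × 2 = 8 m/s
2–4 s: 10 × 2 = 20 m/s
Δv = 28 m/s, so v(4) = 2 + (28) = 30 m/s.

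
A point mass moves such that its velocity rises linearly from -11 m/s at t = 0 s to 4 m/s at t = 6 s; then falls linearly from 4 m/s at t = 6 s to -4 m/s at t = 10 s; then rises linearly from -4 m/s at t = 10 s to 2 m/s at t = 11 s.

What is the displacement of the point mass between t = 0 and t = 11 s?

-22 m

Displacement is the signed area under the v-t curve.
0–6 s: ½(-11 + 4)(6) = -21 m
6–10 s: ½(4 + -4)(4) = 0 m
10–11 s: ½(-4 + 2)(1) = -1 m
Net displacement = -22 m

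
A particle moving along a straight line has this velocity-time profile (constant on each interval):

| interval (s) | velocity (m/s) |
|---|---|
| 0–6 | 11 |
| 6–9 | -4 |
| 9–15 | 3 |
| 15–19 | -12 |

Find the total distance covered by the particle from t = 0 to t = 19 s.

144 m

Total distance travelled is ∫|v| dt — sum the magnitudes of each area piece.
0–6 s: |11| × 6 = 66 m
6–9 s: |-4| × 3 = 12 m
9–15 s: |3| × 6 = 18 m
15–19 s: |-12| × 4 = 48 m
Total distance = 144 m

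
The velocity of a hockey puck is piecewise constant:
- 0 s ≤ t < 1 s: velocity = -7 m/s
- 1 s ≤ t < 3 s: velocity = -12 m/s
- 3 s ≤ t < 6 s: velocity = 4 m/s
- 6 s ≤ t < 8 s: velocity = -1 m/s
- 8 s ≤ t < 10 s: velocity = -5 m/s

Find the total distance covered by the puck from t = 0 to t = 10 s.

Total distance travelled is ∫|v| dt — sum the magnitudes of each area piece.
0–1 s: |-7| × 1 = 7 m
1–3 s: |-12| × 2 = 24 m
3–6 s: |4| × 3 = 12 m
6–8 s: |-1| × 2 = 2 m
8–10 s: |-5| × 2 = 10 m
Total distance = 55 m

55 m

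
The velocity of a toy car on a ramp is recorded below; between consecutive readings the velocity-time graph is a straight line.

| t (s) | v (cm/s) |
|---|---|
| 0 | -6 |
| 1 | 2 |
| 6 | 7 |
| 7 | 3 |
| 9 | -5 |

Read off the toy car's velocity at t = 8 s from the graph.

-1 cm/s

On 7–9 s the graph is linear from 3 to -5 cm/s: v(8) = 3 + (-5 − 3)·(8 − 7)/(9 − 7) = -1 cm/s.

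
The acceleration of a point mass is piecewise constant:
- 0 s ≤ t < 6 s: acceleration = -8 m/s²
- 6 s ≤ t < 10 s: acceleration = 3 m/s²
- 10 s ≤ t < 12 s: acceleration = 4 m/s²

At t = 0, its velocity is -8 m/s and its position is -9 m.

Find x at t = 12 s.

On each constant-a segment, Δv = aΔt and Δx = v₀Δt + ½aΔt²; chain segment to segment.
0–6 s: v starts -8 m/s; Δx = -8·6 + ½·-8·6² = -192 m; v ends -56 m/s.
6–10 s: v starts -56 m/s; Δx = -56·4 + ½·3·4² = -200 m; v ends -44 m/s.
10–12 s: v starts -44 m/s; Δx = -44·2 + ½·4·2² = -80 m; v ends -36 m/s.
x(12) = -9 + Σ Δx = -481 m.

-481 m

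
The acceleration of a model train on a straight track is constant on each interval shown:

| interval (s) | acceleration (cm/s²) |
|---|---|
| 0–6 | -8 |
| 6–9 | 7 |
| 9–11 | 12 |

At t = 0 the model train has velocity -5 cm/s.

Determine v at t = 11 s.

-8 cm/s

Δv equals the area under the a-t graph; then v = v₀ + Δv.
0–6 s: -8 × 6 = -48 cm/s
6–9 s: 7 × 3 = 21 cm/s
9–11 s: 12 × 2 = 24 cm/s
Δv = -3 cm/s, so v(11) = -5 + (-3) = -8 cm/s.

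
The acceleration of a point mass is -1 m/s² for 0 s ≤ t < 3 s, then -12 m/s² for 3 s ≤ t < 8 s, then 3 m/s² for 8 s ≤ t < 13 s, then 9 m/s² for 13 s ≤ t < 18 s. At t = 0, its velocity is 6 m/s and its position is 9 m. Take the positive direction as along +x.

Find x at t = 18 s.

-457.5 m

On each constant-a segment, Δv = aΔt and Δx = v₀Δt + ½aΔt²; chain segment to segment.
0–3 s: v starts 6 m/s; Δx = 6·3 + ½·-1·3² = 13.5 m; v ends 3 m/s.
3–8 s: v starts 3 m/s; Δx = 3·5 + ½·-12·5² = -135 m; v ends -57 m/s.
8–13 s: v starts -57 m/s; Δx = -57·5 + ½·3·5² = -247.5 m; v ends -42 m/s.
13–18 s: v starts -42 m/s; Δx = -42·5 + ½·9·5² = -97.5 m; v ends 3 m/s.
x(18) = 9 + Σ Δx = -457.5 m.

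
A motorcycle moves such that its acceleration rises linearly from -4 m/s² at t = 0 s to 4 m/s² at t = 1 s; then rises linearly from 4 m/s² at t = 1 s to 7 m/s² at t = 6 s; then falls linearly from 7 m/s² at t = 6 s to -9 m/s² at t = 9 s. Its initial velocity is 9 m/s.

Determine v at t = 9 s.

33.5 m/s

Δv equals the area under the a-t graph; then v = v₀ + Δv.
0–1 s: ½(-4 + 4)(1) = 0 m/s
1–6 s: ½(4 + 7)(5) = 27.5 m/s
6–9 s: ½(7 + -9)(3) = -3 m/s
Δv = 24.5 m/s, so v(9) = 9 + (24.5) = 33.5 m/s.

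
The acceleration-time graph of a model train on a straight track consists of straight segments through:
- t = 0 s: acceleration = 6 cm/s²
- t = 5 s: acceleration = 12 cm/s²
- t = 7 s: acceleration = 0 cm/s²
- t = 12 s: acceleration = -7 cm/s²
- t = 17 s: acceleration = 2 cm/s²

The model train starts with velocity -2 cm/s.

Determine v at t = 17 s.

Δv equals the area under the a-t graph; then v = v₀ + Δv.
0–5 s: ½(6 + 12)(5) = 45 cm/s
5–7 s: ½(12 + 0)(2) = 12 cm/s
7–12 s: ½(0 + -7)(5) = -17.5 cm/s
12–17 s: ½(-7 + 2)(5) = -12.5 cm/s
Δv = 27 cm/s, so v(17) = -2 + (27) = 25 cm/s.

25 cm/s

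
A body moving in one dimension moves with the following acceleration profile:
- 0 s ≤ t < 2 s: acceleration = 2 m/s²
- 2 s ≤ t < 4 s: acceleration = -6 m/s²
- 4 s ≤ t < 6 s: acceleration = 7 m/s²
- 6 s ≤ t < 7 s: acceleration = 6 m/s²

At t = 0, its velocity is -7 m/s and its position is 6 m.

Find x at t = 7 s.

-36 m

On each constant-a segment, Δv = aΔt and Δx = v₀Δt + ½aΔt²; chain segment to segment.
0–2 s: v starts -7 m/s; Δx = -7·2 + ½·2·2² = -10 m; v ends -3 m/s.
2–4 s: v starts -3 m/s; Δx = -3·2 + ½·-6·2² = -18 m; v ends -15 m/s.
4–6 s: v starts -15 m/s; Δx = -15·2 + ½·7·2² = -16 m; v ends -1 m/s.
6–7 s: v starts -1 m/s; Δx = -1·1 + ½·6·1² = 2 m; v ends 5 m/s.
x(7) = 6 + Σ Δx = -36 m.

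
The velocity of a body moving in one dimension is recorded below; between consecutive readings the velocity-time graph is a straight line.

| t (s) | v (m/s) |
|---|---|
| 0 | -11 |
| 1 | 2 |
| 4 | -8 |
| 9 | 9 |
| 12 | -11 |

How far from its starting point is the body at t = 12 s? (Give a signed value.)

Net displacement equals the area under the velocity-time graph (areas below the axis count negative).
0–1 s: ½(-11 + 2)(1) = -4.5 m
1–4 s: ½(2 + -8)(3) = -9 m
4–9 s: ½(-8 + 9)(5) = 2.5 m
9–12 s: ½(9 + -11)(3) = -3 m
Net displacement = -14 m

-14 m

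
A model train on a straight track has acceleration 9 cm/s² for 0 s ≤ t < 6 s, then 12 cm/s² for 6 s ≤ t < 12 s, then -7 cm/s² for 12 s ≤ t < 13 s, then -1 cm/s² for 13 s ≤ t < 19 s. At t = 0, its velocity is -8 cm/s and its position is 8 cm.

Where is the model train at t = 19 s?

1376.5 cm

On each constant-a segment, Δv = aΔt and Δx = v₀Δt + ½aΔt²; chain segment to segment.
0–6 s: v starts -8 cm/s; Δx = -8·6 + ½·9·6² = 114 cm; v ends 46 cm/s.
6–12 s: v starts 46 cm/s; Δx = 46·6 + ½·12·6² = 492 cm; v ends 118 cm/s.
12–13 s: v starts 118 cm/s; Δx = 118·1 + ½·-7·1² = 114.5 cm; v ends 111 cm/s.
13–19 s: v starts 111 cm/s; Δx = 111·6 + ½·-1·6² = 648 cm; v ends 105 cm/s.
x(19) = 8 + Σ Δx = 1376.5 cm.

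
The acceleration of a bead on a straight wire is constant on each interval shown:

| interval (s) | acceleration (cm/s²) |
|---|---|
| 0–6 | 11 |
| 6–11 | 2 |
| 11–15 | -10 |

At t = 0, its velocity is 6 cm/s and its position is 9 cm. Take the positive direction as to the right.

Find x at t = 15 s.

On each constant-a segment, Δv = aΔt and Δx = v₀Δt + ½aΔt²; chain segment to segment.
0–6 s: v starts 6 cm/s; Δx = 6·6 + ½·11·6² = 234 cm; v ends 72 cm/s.
6–11 s: v starts 72 cm/s; Δx = 72·5 + ½·2·5² = 385 cm; v ends 82 cm/s.
11–15 s: v starts 82 cm/s; Δx = 82·4 + ½·-10·4² = 248 cm; v ends 42 cm/s.
x(15) = 9 + Σ Δx = 876 cm.

876 cm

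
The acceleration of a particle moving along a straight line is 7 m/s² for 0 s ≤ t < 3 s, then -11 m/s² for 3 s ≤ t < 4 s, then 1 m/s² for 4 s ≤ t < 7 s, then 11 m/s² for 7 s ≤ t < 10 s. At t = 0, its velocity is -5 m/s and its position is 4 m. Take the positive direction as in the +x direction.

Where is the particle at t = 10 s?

124 m

On each constant-a segment, Δv = aΔt and Δx = v₀Δt + ½aΔt²; chain segment to segment.
0–3 s: v starts -5 m/s; Δx = -5·3 + ½·7·3² = 16.5 m; v ends 16 m/s.
3–4 s: v starts 16 m/s; Δx = 16·1 + ½·-11·1² = 10.5 m; v ends 5 m/s.
4–7 s: v starts 5 m/s; Δx = 5·3 + ½·1·3² = 19.5 m; v ends 8 m/s.
7–10 s: v starts 8 m/s; Δx = 8·3 + ½·11·3² = 73.5 m; v ends 41 m/s.
x(10) = 4 + Σ Δx = 124 m.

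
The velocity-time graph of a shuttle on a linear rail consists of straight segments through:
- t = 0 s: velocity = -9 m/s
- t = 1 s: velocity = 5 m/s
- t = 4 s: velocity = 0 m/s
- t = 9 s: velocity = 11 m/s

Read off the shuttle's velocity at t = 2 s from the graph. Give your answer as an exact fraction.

On 1–4 s the graph is linear from 5 to 0 m/s: v(2) = 5 + (0 − 5)·(2 − 1)/(4 − 1) = 10/3 m/s.

10/3 m/s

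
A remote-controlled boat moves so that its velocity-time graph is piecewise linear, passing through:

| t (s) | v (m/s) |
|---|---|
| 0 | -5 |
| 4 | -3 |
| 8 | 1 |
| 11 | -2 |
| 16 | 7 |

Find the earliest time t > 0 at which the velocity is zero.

v changes sign on 4–8 s (from -3 to 1); the graph is linear there, so v = 0 at t = 4 + (3)·(8 − 4)/(1 − -3) = 7 s.

t = 7 s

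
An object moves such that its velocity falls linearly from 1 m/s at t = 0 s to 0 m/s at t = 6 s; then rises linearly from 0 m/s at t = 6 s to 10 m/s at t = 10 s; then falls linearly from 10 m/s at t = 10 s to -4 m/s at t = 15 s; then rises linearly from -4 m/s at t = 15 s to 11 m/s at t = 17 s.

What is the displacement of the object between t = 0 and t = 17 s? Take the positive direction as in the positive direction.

45 m

Displacement is the signed area under the v-t curve.
0–6 s: ½(1 + 0)(6) = 3 m
6–10 s: ½(0 + 10)(4) = 20 m
10–15 s: ½(10 + -4)(5) = 15 m
15–17 s: ½(-4 + 11)(2) = 7 m
Net displacement = 45 m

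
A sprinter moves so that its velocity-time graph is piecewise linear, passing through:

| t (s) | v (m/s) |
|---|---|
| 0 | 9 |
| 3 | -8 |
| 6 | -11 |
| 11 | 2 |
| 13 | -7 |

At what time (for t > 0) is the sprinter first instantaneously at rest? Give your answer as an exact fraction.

t = 27/17 s

v changes sign on 0–3 s (from 9 to -8); the graph is linear there, so v = 0 at t = 0 + (-9)·(3 − 0)/(-8 − 9) = 27/17 s.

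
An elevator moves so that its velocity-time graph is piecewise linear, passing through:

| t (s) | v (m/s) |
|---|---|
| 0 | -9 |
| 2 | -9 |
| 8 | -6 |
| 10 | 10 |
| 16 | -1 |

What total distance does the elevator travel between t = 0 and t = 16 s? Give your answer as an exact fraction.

2179/22 m

Total distance travelled is ∫|v| dt — sum the magnitudes of each area piece.
0–2 s: |-9| × 2 = 18 m
2–8 s: |½(-9 + -6)(6)| = 45 m
8–10 s: v = 0 at t = 8.75 s; triangle areas 2.25 + 6.25 = 8.5 m
10–16 s: v = 0 at t = 170/11 s; triangle areas 300/11 + 3/11 = 303/11 m
Total distance = 2179/22 m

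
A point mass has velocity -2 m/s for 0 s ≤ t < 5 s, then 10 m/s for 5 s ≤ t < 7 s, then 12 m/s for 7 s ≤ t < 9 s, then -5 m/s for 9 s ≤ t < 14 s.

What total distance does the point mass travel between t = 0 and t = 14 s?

Distance (not displacement) is the total path length: add the absolute areas under v-t.
0–5 s: |-2| × 5 = 10 m
5–7 s: |10| × 2 = 20 m
7–9 s: |12| × 2 = 24 m
9–14 s: |-5| × 5 = 25 m
Total distance = 79 m

79 m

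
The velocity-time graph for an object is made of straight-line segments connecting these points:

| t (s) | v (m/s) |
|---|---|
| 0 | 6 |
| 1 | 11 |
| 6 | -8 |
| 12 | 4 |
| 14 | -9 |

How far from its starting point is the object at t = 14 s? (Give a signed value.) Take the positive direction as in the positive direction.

Net displacement equals the area under the velocity-time graph (areas below the axis count negative).
0–1 s: ½(6 + 11)(1) = 8.5 m
1–6 s: ½(11 + -8)(5) = 7.5 m
6–12 s: ½(-8 + 4)(6) = -12 m
12–14 s: ½(4 + -9)(2) = -5 m
Net displacement = -1 m

-1 m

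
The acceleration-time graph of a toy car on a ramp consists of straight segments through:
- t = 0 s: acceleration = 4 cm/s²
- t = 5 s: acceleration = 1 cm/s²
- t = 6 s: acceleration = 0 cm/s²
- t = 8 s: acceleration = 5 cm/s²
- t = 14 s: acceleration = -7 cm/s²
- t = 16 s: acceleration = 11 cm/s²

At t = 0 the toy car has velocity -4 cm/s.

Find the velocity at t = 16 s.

Δv equals the area under the a-t graph; then v = v₀ + Δv.
0–5 s: ½(4 + 1)(5) = 12.5 cm/s
5–6 s: ½(1 + 0)(1) = 0.5 cm/s
6–8 s: ½(0 + 5)(2) = 5 cm/s
8–14 s: ½(5 + -7)(6) = -6 cm/s
14–16 s: ½(-7 + 11)(2) = 4 cm/s
Δv = 16 cm/s, so v(16) = -4 + (16) = 12 cm/s.

12 cm/s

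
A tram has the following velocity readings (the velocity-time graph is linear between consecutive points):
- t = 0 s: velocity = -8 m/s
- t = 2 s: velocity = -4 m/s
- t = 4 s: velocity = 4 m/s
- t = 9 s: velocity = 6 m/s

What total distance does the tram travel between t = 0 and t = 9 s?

41 m

Total distance travelled is ∫|v| dt — sum the magnitudes of each area piece.
0–2 s: |½(-8 + -4)(2)| = 12 m
2–4 s: v = 0 at t = 3 s; triangle areas 2 + 2 = 4 m
4–9 s: |½(4 + 6)(5)| = 25 m
Total distance = 41 m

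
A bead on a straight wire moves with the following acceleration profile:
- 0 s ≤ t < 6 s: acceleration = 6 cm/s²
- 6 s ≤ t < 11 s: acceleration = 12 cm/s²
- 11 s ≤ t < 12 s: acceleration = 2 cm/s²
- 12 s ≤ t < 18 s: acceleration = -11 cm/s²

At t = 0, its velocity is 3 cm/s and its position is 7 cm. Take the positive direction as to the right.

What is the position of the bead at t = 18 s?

On each constant-a segment, Δv = aΔt and Δx = v₀Δt + ½aΔt²; chain segment to segment.
0–6 s: v starts 3 cm/s; Δx = 3·6 + ½·6·6² = 126 cm; v ends 39 cm/s.
6–11 s: v starts 39 cm/s; Δx = 39·5 + ½·12·5² = 345 cm; v ends 99 cm/s.
11–12 s: v starts 99 cm/s; Δx = 99·1 + ½·2·1² = 100 cm; v ends 101 cm/s.
12–18 s: v starts 101 cm/s; Δx = 101·6 + ½·-11·6² = 408 cm; v ends 35 cm/s.
x(18) = 7 + Σ Δx = 986 cm.

986 cm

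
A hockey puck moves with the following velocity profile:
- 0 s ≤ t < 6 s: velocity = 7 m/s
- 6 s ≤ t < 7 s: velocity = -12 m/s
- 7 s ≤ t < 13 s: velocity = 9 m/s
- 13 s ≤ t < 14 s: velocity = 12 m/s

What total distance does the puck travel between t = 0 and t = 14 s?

120 m

Total distance travelled is ∫|v| dt — sum the magnitudes of each area piece.
0–6 s: |7| × 6 = 42 m
6–7 s: |-12| × 1 = 12 m
7–13 s: |9| × 6 = 54 m
13–14 s: |12| × 1 = 12 m
Total distance = 120 m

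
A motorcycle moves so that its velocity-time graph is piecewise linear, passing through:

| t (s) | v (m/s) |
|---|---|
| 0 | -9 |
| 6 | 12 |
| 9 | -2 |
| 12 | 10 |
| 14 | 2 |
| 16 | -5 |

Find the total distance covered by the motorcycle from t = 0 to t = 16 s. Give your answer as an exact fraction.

540/7 m

Total distance travelled is ∫|v| dt — sum the magnitudes of each area piece.
0–6 s: v = 0 at t = 18/7 s; triangle areas 81/7 + 144/7 = 225/7 m
6–9 s: v = 0 at t = 60/7 s; triangle areas 108/7 + 3/7 = 111/7 m
9–12 s: v = 0 at t = 9.5 s; triangle areas 0.5 + 12.5 = 13 m
12–14 s: |½(10 + 2)(2)| = 12 m
14–16 s: v = 0 at t = 102/7 s; triangle areas 4/7 + 25/7 = 29/7 m
Total distance = 540/7 m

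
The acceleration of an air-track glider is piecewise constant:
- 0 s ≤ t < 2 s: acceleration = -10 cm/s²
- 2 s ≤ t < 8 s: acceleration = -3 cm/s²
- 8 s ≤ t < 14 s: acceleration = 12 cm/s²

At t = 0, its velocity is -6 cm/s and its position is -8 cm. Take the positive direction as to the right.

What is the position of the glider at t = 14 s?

On each constant-a segment, Δv = aΔt and Δx = v₀Δt + ½aΔt²; chain segment to segment.
0–2 s: v starts -6 cm/s; Δx = -6·2 + ½·-10·2² = -32 cm; v ends -26 cm/s.
2–8 s: v starts -26 cm/s; Δx = -26·6 + ½·-3·6² = -210 cm; v ends -44 cm/s.
8–14 s: v starts -44 cm/s; Δx = -44·6 + ½·12·6² = -48 cm; v ends 28 cm/s.
x(14) = -8 + Σ Δx = -298 cm.

-298 cm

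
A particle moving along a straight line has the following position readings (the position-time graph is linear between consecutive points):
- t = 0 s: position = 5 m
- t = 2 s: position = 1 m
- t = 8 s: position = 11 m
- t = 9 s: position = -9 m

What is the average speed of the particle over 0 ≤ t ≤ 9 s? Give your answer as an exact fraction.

Average speed = (total path length)/(elapsed time); on a piecewise-linear x-t graph the path length is Σ|Δx|.
0–2 s: |Δx| = |1 − 5| = 4 m
2–8 s: |Δx| = |11 − 1| = 10 m
8–9 s: |Δx| = |-9 − 11| = 20 m
Total path = 34 m; average speed = 34/9 = 34/9 m/s.

34/9 m/s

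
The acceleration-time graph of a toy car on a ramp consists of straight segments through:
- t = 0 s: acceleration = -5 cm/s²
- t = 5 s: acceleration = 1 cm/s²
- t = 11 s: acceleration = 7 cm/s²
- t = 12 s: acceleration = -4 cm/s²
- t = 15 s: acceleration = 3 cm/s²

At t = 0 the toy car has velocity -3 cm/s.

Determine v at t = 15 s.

11 cm/s

Δv equals the area under the a-t graph; then v = v₀ + Δv.
0–5 s: ½(-5 + 1)(5) = -10 cm/s
5–11 s: ½(1 + 7)(6) = 24 cm/s
11–12 s: ½(7 + -4)(1) = 1.5 cm/s
12–15 s: ½(-4 + 3)(3) = -1.5 cm/s
Δv = 14 cm/s, so v(15) = -3 + (14) = 11 cm/s.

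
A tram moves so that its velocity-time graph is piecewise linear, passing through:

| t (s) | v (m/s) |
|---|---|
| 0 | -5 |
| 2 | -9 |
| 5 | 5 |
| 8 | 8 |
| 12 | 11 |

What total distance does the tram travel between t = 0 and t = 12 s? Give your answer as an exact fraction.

580/7 m

Total distance travelled is ∫|v| dt — sum the magnitudes of each area piece.
0–2 s: |½(-5 + -9)(2)| = 14 m
2–5 s: v = 0 at t = 55/14 s; triangle areas 243/28 + 75/28 = 159/14 m
5–8 s: |½(5 + 8)(3)| = 19.5 m
8–12 s: |½(8 + 11)(4)| = 38 m
Total distance = 580/7 m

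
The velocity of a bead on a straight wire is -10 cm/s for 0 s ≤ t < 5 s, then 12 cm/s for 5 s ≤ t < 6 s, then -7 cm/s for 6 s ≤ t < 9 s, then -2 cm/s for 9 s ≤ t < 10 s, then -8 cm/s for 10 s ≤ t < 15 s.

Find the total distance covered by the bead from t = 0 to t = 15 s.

Total distance travelled is ∫|v| dt — sum the magnitudes of each area piece.
0–5 s: |-10| × 5 = 50 cm
5–6 s: |12| × 1 = 12 cm
6–9 s: |-7| × 3 = 21 cm
9–10 s: |-2| × 1 = 2 cm
10–15 s: |-8| × 5 = 40 cm
Total distance = 125 cm

125 cm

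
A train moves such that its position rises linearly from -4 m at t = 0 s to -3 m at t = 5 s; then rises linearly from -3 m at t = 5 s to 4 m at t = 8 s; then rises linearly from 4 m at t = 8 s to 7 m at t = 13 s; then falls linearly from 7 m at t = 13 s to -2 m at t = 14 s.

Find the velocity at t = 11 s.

Velocity is the slope of the x-t graph on 8–13 s: (7 − 4)/(13 − 8) = 0.6 m/s.

0.6 m/s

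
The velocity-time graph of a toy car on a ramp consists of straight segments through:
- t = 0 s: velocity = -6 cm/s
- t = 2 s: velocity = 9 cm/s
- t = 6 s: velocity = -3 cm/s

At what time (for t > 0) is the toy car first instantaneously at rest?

v changes sign on 0–2 s (from -6 to 9); the graph is linear there, so v = 0 at t = 0 + (6)·(2 − 0)/(9 − -6) = 0.8 s.

t = 0.8 s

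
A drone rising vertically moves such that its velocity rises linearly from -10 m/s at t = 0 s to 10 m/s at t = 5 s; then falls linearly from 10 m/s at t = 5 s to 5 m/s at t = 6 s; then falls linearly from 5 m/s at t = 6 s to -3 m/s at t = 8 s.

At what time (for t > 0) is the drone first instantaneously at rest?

t = 2.5 s

v changes sign on 0–5 s (from -10 to 10); the graph is linear there, so v = 0 at t = 0 + (10)·(5 − 0)/(10 − -10) = 2.5 s.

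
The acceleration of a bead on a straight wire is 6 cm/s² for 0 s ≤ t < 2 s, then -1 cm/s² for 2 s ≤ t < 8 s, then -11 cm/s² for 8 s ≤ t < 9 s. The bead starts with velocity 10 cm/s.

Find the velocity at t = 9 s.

5 cm/s

Δv equals the area under the a-t graph; then v = v₀ + Δv.
0–2 s: 6 × 2 = 12 cm/s
2–8 s: -1 × 6 = -6 cm/s
8–9 s: -11 × 1 = -11 cm/s
Δv = -5 cm/s, so v(9) = 10 + (-5) = 5 cm/s.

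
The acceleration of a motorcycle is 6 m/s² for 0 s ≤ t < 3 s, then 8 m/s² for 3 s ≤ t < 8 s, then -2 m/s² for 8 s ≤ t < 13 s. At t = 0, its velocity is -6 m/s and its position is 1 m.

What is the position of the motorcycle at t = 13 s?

On each constant-a segment, Δv = aΔt and Δx = v₀Δt + ½aΔt²; chain segment to segment.
0–3 s: v starts -6 m/s; Δx = -6·3 + ½·6·3² = 9 m; v ends 12 m/s.
3–8 s: v starts 12 m/s; Δx = 12·5 + ½·8·5² = 160 m; v ends 52 m/s.
8–13 s: v starts 52 m/s; Δx = 52·5 + ½·-2·5² = 235 m; v ends 42 m/s.
x(13) = 1 + Σ Δx = 405 m.

405 m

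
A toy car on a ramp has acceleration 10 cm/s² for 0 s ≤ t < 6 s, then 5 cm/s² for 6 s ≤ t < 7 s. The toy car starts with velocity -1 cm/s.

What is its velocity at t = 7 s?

64 cm/s

Δv equals the area under the a-t graph; then v = v₀ + Δv.
0–6 s: 10 × 6 = 60 cm/s
6–7 s: 5 × 1 = 5 cm/s
Δv = 65 cm/s, so v(7) = -1 + (65) = 64 cm/s.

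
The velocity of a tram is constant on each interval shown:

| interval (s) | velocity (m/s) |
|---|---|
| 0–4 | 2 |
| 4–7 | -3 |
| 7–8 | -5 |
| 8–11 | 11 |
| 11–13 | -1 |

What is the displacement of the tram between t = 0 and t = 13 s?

Displacement is the signed area under the v-t curve.
0–4 s: 2 × 4 = 8 m
4–7 s: -3 × 3 = -9 m
7–8 s: -5 × 1 = -5 m
8–11 s: 11 × 3 = 33 m
11–13 s: -1 × 2 = -2 m
Net displacement = 25 m

25 m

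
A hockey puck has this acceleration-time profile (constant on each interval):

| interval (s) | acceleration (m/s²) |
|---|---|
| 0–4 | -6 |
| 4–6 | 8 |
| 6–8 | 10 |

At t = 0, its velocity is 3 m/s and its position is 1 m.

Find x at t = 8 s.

On each constant-a segment, Δv = aΔt and Δx = v₀Δt + ½aΔt²; chain segment to segment.
0–4 s: v starts 3 m/s; Δx = 3·4 + ½·-6·4² = -36 m; v ends -21 m/s.
4–6 s: v starts -21 m/s; Δx = -21·2 + ½·8·2² = -26 m; v ends -5 m/s.
6–8 s: v starts -5 m/s; Δx = -5·2 + ½·10·2² = 10 m; v ends 15 m/s.
x(8) = 1 + Σ Δx = -51 m.

-51 m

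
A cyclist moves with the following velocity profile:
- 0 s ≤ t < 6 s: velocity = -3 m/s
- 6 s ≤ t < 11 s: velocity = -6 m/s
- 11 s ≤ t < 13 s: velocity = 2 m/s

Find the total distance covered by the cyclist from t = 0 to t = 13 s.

52 m

Distance (not displacement) is the total path length: add the absolute areas under v-t.
0–6 s: |-3| × 6 = 18 m
6–11 s: |-6| × 5 = 30 m
11–13 s: |2| × 2 = 4 m
Total distance = 52 m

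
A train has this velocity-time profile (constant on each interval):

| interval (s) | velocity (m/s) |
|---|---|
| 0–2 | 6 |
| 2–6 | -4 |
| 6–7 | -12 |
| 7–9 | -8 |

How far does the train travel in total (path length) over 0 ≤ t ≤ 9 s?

Total distance travelled is ∫|v| dt — sum the magnitudes of each area piece.
0–2 s: |6| × 2 = 12 m
2–6 s: |-4| × 4 = 16 m
6–7 s: |-12| × 1 = 12 m
7–9 s: |-8| × 2 = 16 m
Total distance = 56 m

56 m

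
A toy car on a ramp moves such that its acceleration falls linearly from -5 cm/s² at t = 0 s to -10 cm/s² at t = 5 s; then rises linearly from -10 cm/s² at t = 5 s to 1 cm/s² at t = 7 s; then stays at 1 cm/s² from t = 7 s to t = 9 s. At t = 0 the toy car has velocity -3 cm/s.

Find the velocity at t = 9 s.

-47.5 cm/s

Δv equals the area under the a-t graph; then v = v₀ + Δv.
0–5 s: ½(-5 + -10)(5) = -37.5 cm/s
5–7 s: ½(-10 + 1)(2) = -9 cm/s
7–9 s: 1 × 2 = 2 cm/s
Δv = -44.5 cm/s, so v(9) = -3 + (-44.5) = -47.5 cm/s.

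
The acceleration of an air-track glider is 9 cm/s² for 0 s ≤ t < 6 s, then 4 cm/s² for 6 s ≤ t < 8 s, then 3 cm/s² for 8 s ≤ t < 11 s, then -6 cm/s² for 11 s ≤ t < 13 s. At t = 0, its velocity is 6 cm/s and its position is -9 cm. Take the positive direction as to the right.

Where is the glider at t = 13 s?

676.5 cm

On each constant-a segment, Δv = aΔt and Δx = v₀Δt + ½aΔt²; chain segment to segment.
0–6 s: v starts 6 cm/s; Δx = 6·6 + ½·9·6² = 198 cm; v ends 60 cm/s.
6–8 s: v starts 60 cm/s; Δx = 60·2 + ½·4·2² = 128 cm; v ends 68 cm/s.
8–11 s: v starts 68 cm/s; Δx = 68·3 + ½·3·3² = 217.5 cm; v ends 77 cm/s.
11–13 s: v starts 77 cm/s; Δx = 77·2 + ½·-6·2² = 142 cm; v ends 65 cm/s.
x(13) = -9 + Σ Δx = 676.5 cm.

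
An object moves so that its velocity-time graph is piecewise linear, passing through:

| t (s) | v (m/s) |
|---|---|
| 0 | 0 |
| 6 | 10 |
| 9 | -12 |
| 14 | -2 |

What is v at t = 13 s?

-4 m/s

On 9–14 s the graph is linear from -12 to -2 m/s: v(13) = -12 + (-2 − -12)·(13 − 9)/(14 − 9) = -4 m/s.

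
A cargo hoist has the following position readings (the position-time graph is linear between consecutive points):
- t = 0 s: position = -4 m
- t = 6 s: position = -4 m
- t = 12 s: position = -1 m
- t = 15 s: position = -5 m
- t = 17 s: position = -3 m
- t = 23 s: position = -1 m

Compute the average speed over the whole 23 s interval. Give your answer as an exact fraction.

11/23 m/s

Average speed = (total path length)/(elapsed time); on a piecewise-linear x-t graph the path length is Σ|Δx|.
0–6 s: |Δx| = |-4 − -4| = 0 m
6–12 s: |Δx| = |-1 − -4| = 3 m
12–15 s: |Δx| = |-5 − -1| = 4 m
15–17 s: |Δx| = |-3 − -5| = 2 m
17–23 s: |Δx| = |-1 − -3| = 2 m
Total path = 11 m; average speed = 11/23 = 11/23 m/s.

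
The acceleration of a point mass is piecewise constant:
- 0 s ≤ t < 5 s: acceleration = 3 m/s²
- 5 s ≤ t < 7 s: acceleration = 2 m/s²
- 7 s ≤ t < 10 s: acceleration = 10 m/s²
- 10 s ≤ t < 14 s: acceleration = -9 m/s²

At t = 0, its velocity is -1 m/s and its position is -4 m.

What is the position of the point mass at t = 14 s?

279.5 m

On each constant-a segment, Δv = aΔt and Δx = v₀Δt + ½aΔt²; chain segment to segment.
0–5 s: v starts -1 m/s; Δx = -1·5 + ½·3·5² = 32.5 m; v ends 14 m/s.
5–7 s: v starts 14 m/s; Δx = 14·2 + ½·2·2² = 32 m; v ends 18 m/s.
7–10 s: v starts 18 m/s; Δx = 18·3 + ½·10·3² = 99 m; v ends 48 m/s.
10–14 s: v starts 48 m/s; Δx = 48·4 + ½·-9·4² = 120 m; v ends 12 m/s.
x(14) = -4 + Σ Δx = 279.5 m.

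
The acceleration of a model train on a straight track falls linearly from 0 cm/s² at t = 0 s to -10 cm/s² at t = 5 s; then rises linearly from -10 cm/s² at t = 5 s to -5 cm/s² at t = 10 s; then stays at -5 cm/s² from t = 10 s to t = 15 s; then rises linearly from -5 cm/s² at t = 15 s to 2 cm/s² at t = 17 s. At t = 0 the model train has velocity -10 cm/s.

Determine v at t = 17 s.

Δv equals the area under the a-t graph; then v = v₀ + Δv.
0–5 s: ½(0 + -10)(5) = -25 cm/s
5–10 s: ½(-10 + -5)(5) = -37.5 cm/s
10–15 s: -5 × 5 = -25 cm/s
15–17 s: ½(-5 + 2)(2) = -3 cm/s
Δv = -90.5 cm/s, so v(17) = -10 + (-90.5) = -100.5 cm/s.

-100.5 cm/s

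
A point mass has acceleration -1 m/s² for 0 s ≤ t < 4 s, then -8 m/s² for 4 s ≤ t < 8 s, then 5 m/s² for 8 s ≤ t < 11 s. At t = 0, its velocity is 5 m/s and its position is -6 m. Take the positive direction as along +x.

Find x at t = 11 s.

On each constant-a segment, Δv = aΔt and Δx = v₀Δt + ½aΔt²; chain segment to segment.
0–4 s: v starts 5 m/s; Δx = 5·4 + ½·-1·4² = 12 m; v ends 1 m/s.
4–8 s: v starts 1 m/s; Δx = 1·4 + ½·-8·4² = -60 m; v ends -31 m/s.
8–11 s: v starts -31 m/s; Δx = -31·3 + ½·5·3² = -70.5 m; v ends -16 m/s.
x(11) = -6 + Σ Δx = -124.5 m.

-124.5 m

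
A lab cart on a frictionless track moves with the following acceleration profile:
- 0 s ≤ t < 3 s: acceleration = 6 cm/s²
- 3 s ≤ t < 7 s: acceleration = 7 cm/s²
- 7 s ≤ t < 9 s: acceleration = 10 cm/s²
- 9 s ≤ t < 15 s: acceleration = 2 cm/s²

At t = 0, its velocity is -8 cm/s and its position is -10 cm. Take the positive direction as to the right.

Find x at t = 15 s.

On each constant-a segment, Δv = aΔt and Δx = v₀Δt + ½aΔt²; chain segment to segment.
0–3 s: v starts -8 cm/s; Δx = -8·3 + ½·6·3² = 3 cm; v ends 10 cm/s.
3–7 s: v starts 10 cm/s; Δx = 10·4 + ½·7·4² = 96 cm; v ends 38 cm/s.
7–9 s: v starts 38 cm/s; Δx = 38·2 + ½·10·2² = 96 cm; v ends 58 cm/s.
9–15 s: v starts 58 cm/s; Δx = 58·6 + ½·2·6² = 384 cm; v ends 70 cm/s.
x(15) = -10 + Σ Δx = 569 cm.

569 cm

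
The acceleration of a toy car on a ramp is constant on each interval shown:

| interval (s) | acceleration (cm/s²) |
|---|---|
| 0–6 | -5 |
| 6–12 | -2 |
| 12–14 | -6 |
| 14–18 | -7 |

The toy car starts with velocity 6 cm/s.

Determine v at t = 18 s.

-76 cm/s

Δv equals the area under the a-t graph; then v = v₀ + Δv.
0–6 s: -5 × 6 = -30 cm/s
6–12 s: -2 × 6 = -12 cm/s
12–14 s: -6 × 2 = -12 cm/s
14–18 s: -7 × 4 = -28 cm/s
Δv = -82 cm/s, so v(18) = 6 + (-82) = -76 cm/s.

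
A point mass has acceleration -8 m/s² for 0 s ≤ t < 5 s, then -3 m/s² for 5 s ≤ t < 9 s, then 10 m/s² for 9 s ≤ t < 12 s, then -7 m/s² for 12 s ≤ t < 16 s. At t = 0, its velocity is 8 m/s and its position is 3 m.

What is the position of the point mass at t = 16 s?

On each constant-a segment, Δv = aΔt and Δx = v₀Δt + ½aΔt²; chain segment to segment.
0–5 s: v starts 8 m/s; Δx = 8·5 + ½·-8·5² = -60 m; v ends -32 m/s.
5–9 s: v starts -32 m/s; Δx = -32·4 + ½·-3·4² = -152 m; v ends -44 m/s.
9–12 s: v starts -44 m/s; Δx = -44·3 + ½·10·3² = -87 m; v ends -14 m/s.
12–16 s: v starts -14 m/s; Δx = -14·4 + ½·-7·4² = -112 m; v ends -42 m/s.
x(16) = 3 + Σ Δx = -408 m.

-408 m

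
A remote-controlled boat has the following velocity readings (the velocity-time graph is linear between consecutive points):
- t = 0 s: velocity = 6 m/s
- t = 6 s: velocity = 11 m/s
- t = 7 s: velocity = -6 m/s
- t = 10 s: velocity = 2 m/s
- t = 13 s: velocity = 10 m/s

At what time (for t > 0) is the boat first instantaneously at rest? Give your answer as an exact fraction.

t = 113/17 s

v changes sign on 6–7 s (from 11 to -6); the graph is linear there, so v = 0 at t = 6 + (-11)·(7 − 6)/(-6 − 11) = 113/17 s.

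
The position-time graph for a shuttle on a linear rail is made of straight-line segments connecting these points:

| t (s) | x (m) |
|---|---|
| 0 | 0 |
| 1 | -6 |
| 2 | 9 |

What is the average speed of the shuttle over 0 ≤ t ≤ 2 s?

Average speed = (total path length)/(elapsed time); on a piecewise-linear x-t graph the path length is Σ|Δx|.
0–1 s: |Δx| = |-6 − 0| = 6 m
1–2 s: |Δx| = |9 − -6| = 15 m
Total path = 21 m; average speed = 21/2 = 10.5 m/s.

10.5 m/s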